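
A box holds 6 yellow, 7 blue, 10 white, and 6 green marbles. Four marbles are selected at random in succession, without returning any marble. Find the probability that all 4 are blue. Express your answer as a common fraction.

5/3393

Unordered draws without replacement: count favorable combinations over C(29,4).
Favorable = C(6,0) · C(7,4) · C(10,0) · C(6,0) = 35; total = C(29,4) = 23751.
P = 35/23751 = 5/3393 ≈ 0.0015.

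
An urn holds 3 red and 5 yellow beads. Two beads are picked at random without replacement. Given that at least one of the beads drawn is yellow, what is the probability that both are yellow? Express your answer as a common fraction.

P(both yellow) = C(5,2)/C(8,2) = 5/14; P(at least one yellow) = 1 − C(3,2)/C(8,2) = 25/28.
Since 'both yellow' ⊆ 'at least one yellow', P(both | at least one) = 5/14 / 25/28 = 2/5 ≈ 0.4000.

2/5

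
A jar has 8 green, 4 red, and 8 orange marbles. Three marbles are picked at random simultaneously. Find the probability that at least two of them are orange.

Sum the hypergeometric tail for j = 2,…,3 orange marbles.
Favorable = C(8,2)·C(12,1) + C(8,3)·C(12,0) = 392; total = C(20,3) = 1140.
P = 392/1140 = 98/285 ≈ 0.3439.

98/285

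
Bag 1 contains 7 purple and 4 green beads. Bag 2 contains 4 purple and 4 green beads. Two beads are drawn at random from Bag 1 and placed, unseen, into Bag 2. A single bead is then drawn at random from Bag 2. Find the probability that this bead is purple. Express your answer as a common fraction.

29/55

Condition on how many of the transferred beads are purple (from Bag 1: 7 purple of 11; then Bag 2 has 10 total).
  0 purple: C(7,0)C(4,2)/C(11,2) = 6/55; then P = 4/10
  1 purple: C(7,1)C(4,1)/C(11,2) = 28/55; then P = 5/10
  2 purple: C(7,2)C(4,0)/C(11,2) = 21/55; then P = 6/10
P(purple from Bag 2) = 29/55 ≈ 0.5273.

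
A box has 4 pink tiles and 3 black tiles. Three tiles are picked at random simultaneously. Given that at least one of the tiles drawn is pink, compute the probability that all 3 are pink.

P(all 3 pink) = C(4,3)/C(7,3) = 4/35; P(at least one pink) = 1 − C(3,3)/C(7,3) = 34/35.
Since 'all 3 pink' ⊆ 'at least one pink', P(all 3 | at least one) = 4/35 / 34/35 = 2/17 ≈ 0.1176.

2/17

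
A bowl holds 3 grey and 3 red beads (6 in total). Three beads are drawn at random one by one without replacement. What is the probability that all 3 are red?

Unordered draws without replacement: count favorable combinations over C(6,3).
Favorable = C(3,0) · C(3,3) = 1; total = C(6,3) = 20.
P = 1/20 = 1/20 ≈ 0.0500.

1/20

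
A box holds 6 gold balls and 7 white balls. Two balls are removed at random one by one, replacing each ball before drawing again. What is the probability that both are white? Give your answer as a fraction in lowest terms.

Multiply the conditional probability of each draw in order, with replacement (the composition resets each draw).
P = (7/13) · (7/13) = 49/169 ≈ 0.2899.

49/169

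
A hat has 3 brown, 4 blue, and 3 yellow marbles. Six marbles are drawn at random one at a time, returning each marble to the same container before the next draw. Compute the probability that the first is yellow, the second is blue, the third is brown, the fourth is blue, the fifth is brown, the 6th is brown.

Multiply the conditional probability of each draw in order, with replacement (the composition resets each draw).
P = (3/10) · (4/10) · (3/10) · (4/10) · (3/10) · (3/10) = 81/62500 ≈ 0.0013.

81/62500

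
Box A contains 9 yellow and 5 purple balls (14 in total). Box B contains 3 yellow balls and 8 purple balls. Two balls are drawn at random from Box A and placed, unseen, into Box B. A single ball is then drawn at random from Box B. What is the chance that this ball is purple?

Condition on how many of the transferred balls are purple (from Box A: 5 purple of 14; then Box B has 13 total).
  0 purple: C(5,0)C(9,2)/C(14,2) = 36/91; then P = 8/13
  1 purple: C(5,1)C(9,1)/C(14,2) = 45/91; then P = 9/13
  2 purple: C(5,2)C(9,0)/C(14,2) = 10/91; then P = 10/13
P(purple from Box B) = 61/91 ≈ 0.6703.

61/91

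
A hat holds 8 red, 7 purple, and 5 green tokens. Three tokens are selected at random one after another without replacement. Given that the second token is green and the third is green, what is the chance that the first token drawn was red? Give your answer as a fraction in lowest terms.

4/9

P(first=red and the second token is green and the third is green) = (8/20)·(5/19)·(4/18) = 4/171.
P(E) = Σ over first color = 4/171 + 7/342 + 1/114 = 1/19.
By Bayes, P(first=red | E) = 4/171 / 1/19 = 4/9 ≈ 0.4444.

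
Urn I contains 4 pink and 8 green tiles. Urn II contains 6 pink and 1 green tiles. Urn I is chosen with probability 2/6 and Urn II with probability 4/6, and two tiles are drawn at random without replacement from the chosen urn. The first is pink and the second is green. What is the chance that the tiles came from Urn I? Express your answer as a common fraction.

28/61

P(E | Urn I) = 8/33; P(E | Urn II) = 1/7.
P(E) = 1/3·8/33 + 2/3·1/7 = 122/693.
By Bayes' rule, P(Urn I | E) = 8/99 / 122/693 = 28/61 ≈ 0.4590.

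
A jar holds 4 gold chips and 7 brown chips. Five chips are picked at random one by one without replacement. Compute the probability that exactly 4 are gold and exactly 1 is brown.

Unordered draws without replacement: count favorable combinations over C(11,5).
Favorable = C(4,4) · C(7,1) = 7; total = C(11,5) = 462.
P = 7/462 = 1/66 ≈ 0.0152.

1/66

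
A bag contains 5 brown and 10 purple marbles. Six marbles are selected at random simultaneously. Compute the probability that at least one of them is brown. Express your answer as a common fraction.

137/143

Use the complement: P(at least one brown) = 1 − P(no brown).
P(none) = C(10,6)/C(15,6) = 210/5005.
So P = 1 − 210/5005 = 137/143 ≈ 0.9580.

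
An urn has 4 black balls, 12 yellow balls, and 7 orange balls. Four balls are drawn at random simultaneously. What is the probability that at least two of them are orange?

89/253

Sum the hypergeometric tail for j = 2,…,4 orange balls.
Favorable = C(7,2)·C(16,2) + C(7,3)·C(16,1) + C(7,4)·C(16,0) = 3115; total = C(23,4) = 8855.
P = 3115/8855 = 89/253 ≈ 0.3518.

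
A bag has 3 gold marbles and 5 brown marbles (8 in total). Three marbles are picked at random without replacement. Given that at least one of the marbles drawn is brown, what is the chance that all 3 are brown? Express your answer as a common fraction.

P(all 3 brown) = C(5,3)/C(8,3) = 5/28; P(at least one brown) = 1 − C(3,3)/C(8,3) = 55/56.
Since 'all 3 brown' ⊆ 'at least one brown', P(all 3 | at least one) = 5/28 / 55/56 = 2/11 ≈ 0.1818.

2/11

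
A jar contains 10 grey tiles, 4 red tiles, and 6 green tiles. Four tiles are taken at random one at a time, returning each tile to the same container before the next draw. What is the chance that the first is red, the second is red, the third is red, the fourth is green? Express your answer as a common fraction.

3/1250

Multiply the conditional probability of each draw in order, with replacement (the composition resets each draw).
P = (4/20) · (4/20) · (4/20) · (6/20) = 3/1250 ≈ 0.0024.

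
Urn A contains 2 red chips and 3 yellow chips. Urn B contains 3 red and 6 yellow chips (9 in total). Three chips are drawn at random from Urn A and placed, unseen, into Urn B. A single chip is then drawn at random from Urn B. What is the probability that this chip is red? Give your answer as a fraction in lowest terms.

Condition on how many of the transferred chips are red (from Urn A: 2 red of 5; then Urn B has 12 total).
  0 red: C(2,0)C(3,3)/C(5,3) = 1/10; then P = 3/12
  1 red: C(2,1)C(3,2)/C(5,3) = 3/5; then P = 4/12
  2 red: C(2,2)C(3,1)/C(5,3) = 3/10; then P = 5/12
P(red from Urn B) = 7/20 ≈ 0.3500.

7/20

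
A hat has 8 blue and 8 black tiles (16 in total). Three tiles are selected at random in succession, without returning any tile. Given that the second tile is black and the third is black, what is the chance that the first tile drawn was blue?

4/7

P(first=blue and the second tile is black and the third is black) = (8/16)·(8/15)·(7/14) = 2/15.
P(E) = Σ over first color = 2/15 + 1/10 = 7/30.
By Bayes, P(first=blue | E) = 2/15 / 7/30 = 4/7 ≈ 0.5714.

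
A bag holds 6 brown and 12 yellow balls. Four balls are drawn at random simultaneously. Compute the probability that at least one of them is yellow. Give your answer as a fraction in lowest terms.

203/204

Use the complement: P(at least one yellow) = 1 − P(no yellow).
P(none) = C(6,4)/C(18,4) = 15/3060.
So P = 1 − 15/3060 = 203/204 ≈ 0.9951.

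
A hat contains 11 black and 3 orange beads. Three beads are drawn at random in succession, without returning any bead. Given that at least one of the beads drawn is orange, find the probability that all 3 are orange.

P(all 3 orange) = C(3,3)/C(14,3) = 1/364; P(at least one orange) = 1 − C(11,3)/C(14,3) = 199/364.
Since 'all 3 orange' ⊆ 'at least one orange', P(all 3 | at least one) = 1/364 / 199/364 = 1/199 ≈ 0.0050.

1/199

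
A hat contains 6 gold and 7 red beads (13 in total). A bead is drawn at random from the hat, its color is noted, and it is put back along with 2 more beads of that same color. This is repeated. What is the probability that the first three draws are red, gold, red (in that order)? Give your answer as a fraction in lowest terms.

Track the composition after each reinforcement of +2.
P = (7/13) · (6/15) · (9/17) = 126/1105 ≈ 0.1140.

126/1105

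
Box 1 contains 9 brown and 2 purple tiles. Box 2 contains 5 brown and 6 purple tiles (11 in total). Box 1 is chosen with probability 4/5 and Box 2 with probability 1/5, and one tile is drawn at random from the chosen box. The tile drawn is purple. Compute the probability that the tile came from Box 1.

P(purple | Box 1) = 2/11; P(purple | Box 2) = 6/11.
P(purple) = 4/5·2/11 + 1/5·6/11 = 14/55.
By Bayes' rule, P(Box 1 | purple) = 8/55 / 14/55 = 4/7 ≈ 0.5714.

4/7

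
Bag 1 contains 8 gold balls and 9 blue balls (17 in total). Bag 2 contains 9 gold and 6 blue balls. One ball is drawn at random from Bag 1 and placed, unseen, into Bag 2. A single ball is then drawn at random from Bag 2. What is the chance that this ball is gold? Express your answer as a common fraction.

Condition on how many of the transferred balls are gold (from Bag 1: 8 gold of 17; then Bag 2 has 16 total).
  0 gold: C(8,0)C(9,1)/C(17,1) = 9/17; then P = 9/16
  1 gold: C(8,1)C(9,0)/C(17,1) = 8/17; then P = 10/16
P(gold from Bag 2) = 161/272 ≈ 0.5919.

161/272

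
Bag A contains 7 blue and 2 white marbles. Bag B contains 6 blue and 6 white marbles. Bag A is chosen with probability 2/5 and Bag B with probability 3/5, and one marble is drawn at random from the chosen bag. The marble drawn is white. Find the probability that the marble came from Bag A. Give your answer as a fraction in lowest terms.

P(white | Bag A) = 2/9; P(white | Bag B) = 1/2.
P(white) = 2/5·2/9 + 3/5·1/2 = 7/18.
By Bayes' rule, P(Bag A | white) = 4/45 / 7/18 = 8/35 ≈ 0.2286.

8/35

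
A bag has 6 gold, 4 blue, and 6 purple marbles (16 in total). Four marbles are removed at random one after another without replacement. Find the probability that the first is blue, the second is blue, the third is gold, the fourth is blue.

3/910

Multiply the conditional probability of each draw in order, without replacement, so each draw removes one from its color and from the total.
P = (4/16) · (3/15) · (6/14) · (2/13) = 3/910 ≈ 0.0033.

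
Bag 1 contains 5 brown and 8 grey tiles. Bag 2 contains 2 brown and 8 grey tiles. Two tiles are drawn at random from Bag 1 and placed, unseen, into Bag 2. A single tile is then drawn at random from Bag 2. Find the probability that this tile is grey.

10/13

Condition on how many of the transferred tiles are grey (from Bag 1: 8 grey of 13; then Bag 2 has 12 total).
  0 grey: C(8,0)C(5,2)/C(13,2) = 5/39; then P = 8/12
  1 grey: C(8,1)C(5,1)/C(13,2) = 20/39; then P = 9/12
  2 grey: C(8,2)C(5,0)/C(13,2) = 14/39; then P = 10/12
P(grey from Bag 2) = 10/13 ≈ 0.7692.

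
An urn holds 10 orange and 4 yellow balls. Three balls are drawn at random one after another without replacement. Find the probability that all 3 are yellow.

Unordered draws without replacement: count favorable combinations over C(14,3).
Favorable = C(10,0) · C(4,3) = 4; total = C(14,3) = 364.
P = 4/364 = 1/91 ≈ 0.0110.

1/91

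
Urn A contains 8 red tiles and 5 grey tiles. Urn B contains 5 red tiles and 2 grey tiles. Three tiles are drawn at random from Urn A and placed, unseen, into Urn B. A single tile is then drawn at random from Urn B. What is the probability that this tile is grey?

41/130

Condition on how many of the transferred tiles are grey (from Urn A: 5 grey of 13; then Urn B has 10 total).
  0 grey: C(5,0)C(8,3)/C(13,3) = 28/143; then P = 2/10
  1 grey: C(5,1)C(8,2)/C(13,3) = 70/143; then P = 3/10
  2 grey: C(5,2)C(8,1)/C(13,3) = 40/143; then P = 4/10
  3 grey: C(5,3)C(8,0)/C(13,3) = 5/143; then P = 5/10
P(grey from Urn B) = 41/130 ≈ 0.3154.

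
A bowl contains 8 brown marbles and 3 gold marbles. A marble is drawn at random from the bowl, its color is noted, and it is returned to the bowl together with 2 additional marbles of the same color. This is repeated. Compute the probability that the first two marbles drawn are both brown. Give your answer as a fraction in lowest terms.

After a brown draw the bowl holds 10 brown out of 13.
P = (8/11)·(10/13) = 80/143 ≈ 0.5594.

80/143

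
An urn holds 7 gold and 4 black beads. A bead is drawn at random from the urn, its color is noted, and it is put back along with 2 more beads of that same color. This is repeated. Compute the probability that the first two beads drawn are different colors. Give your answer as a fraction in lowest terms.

Either gold then black, or black then gold; after the first draw the total is 13.
P = (7/11)·(4/13) + (4/11)·(7/13) = 56/143 ≈ 0.3916.

56/143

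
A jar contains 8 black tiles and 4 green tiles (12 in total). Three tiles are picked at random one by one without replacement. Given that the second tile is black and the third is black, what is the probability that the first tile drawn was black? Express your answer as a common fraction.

3/5

P(first=black and the second tile is black and the third is black) = (8/12)·(7/11)·(6/10) = 14/55.
P(E) = Σ over first color = 14/55 + 28/165 = 14/33.
By Bayes, P(first=black | E) = 14/55 / 14/33 = 3/5 ≈ 0.6000.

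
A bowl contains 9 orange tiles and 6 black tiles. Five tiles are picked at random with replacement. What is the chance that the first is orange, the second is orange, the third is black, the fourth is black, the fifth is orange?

108/3125

Multiply the conditional probability of each draw in order, with replacement (the composition resets each draw).
P = (9/15) · (9/15) · (6/15) · (6/15) · (9/15) = 108/3125 ≈ 0.0346.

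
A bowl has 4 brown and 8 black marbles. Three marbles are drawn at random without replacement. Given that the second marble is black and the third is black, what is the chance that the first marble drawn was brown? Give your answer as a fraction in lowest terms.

P(first=brown and the second marble is black and the third is black) = (4/12)·(8/11)·(7/10) = 28/165.
P(E) = Σ over first color = 28/165 + 14/55 = 14/33.
By Bayes, P(first=brown | E) = 28/165 / 14/33 = 2/5 ≈ 0.4000.

2/5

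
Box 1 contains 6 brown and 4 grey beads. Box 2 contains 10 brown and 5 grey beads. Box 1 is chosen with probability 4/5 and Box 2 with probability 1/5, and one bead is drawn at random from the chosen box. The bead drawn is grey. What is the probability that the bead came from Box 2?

P(grey | Box 1) = 2/5; P(grey | Box 2) = 1/3.
P(grey) = 4/5·2/5 + 1/5·1/3 = 29/75.
By Bayes' rule, P(Box 2 | grey) = 1/15 / 29/75 = 5/29 ≈ 0.1724.

5/29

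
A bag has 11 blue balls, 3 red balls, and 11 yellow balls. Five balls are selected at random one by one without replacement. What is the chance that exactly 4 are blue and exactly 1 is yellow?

Unordered draws without replacement: count favorable combinations over C(25,5).
Favorable = C(11,4) · C(3,0) · C(11,1) = 3630; total = C(25,5) = 53130.
P = 3630/53130 = 11/161 ≈ 0.0683.

11/161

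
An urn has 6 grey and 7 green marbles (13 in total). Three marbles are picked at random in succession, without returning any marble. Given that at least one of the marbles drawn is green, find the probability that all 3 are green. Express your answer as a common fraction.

5/38

P(all 3 green) = C(7,3)/C(13,3) = 35/286; P(at least one green) = 1 − C(6,3)/C(13,3) = 133/143.
Since 'all 3 green' ⊆ 'at least one green', P(all 3 | at least one) = 35/286 / 133/143 = 5/38 ≈ 0.1316.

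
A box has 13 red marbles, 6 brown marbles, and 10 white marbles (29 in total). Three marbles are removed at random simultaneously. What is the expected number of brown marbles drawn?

18/29

By linearity of expectation, E[X] = Σ P(draw i is brown); by symmetry each draw (even without replacement) has P(brown) = 6/29.
E[X] = 3 · 6/29 = 18/29 ≈ 0.6207.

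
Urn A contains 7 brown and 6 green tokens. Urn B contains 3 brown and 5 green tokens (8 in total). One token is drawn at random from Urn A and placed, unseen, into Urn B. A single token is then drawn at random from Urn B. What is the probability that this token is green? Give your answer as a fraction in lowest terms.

71/117

Condition on how many of the transferred tokens are green (from Urn A: 6 green of 13; then Urn B has 9 total).
  0 green: C(6,0)C(7,1)/C(13,1) = 7/13; then P = 5/9
  1 green: C(6,1)C(7,0)/C(13,1) = 6/13; then P = 6/9
P(green from Urn B) = 71/117 ≈ 0.6068.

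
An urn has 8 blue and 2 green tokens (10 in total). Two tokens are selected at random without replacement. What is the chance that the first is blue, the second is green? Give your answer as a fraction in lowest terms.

Multiply the conditional probability of each draw in order, without replacement, so each draw removes one from its color and from the total.
P = (8/10) · (2/9) = 8/45 ≈ 0.1778.

8/45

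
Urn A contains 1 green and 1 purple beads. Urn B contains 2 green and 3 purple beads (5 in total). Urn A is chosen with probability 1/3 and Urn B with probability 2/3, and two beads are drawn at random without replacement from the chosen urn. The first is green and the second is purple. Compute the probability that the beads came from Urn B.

6/11

P(E | Urn A) = 1/2; P(E | Urn B) = 3/10.
P(E) = 1/3·1/2 + 2/3·3/10 = 11/30.
By Bayes' rule, P(Urn B | E) = 1/5 / 11/30 = 6/11 ≈ 0.5455.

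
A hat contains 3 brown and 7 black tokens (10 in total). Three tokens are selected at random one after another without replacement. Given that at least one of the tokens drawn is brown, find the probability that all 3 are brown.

1/85

P(all 3 brown) = C(3,3)/C(10,3) = 1/120; P(at least one brown) = 1 − C(7,3)/C(10,3) = 17/24.
Since 'all 3 brown' ⊆ 'at least one brown', P(all 3 | at least one) = 1/120 / 17/24 = 1/85 ≈ 0.0118.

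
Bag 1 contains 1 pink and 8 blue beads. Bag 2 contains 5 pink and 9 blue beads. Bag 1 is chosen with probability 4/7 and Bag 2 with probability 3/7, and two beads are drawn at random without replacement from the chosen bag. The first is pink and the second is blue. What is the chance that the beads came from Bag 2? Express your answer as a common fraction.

P(E | Bag 1) = 1/9; P(E | Bag 2) = 45/182.
P(E) = 4/7·1/9 + 3/7·45/182 = 1943/11466.
By Bayes' rule, P(Bag 2 | E) = 135/1274 / 1943/11466 = 1215/1943 ≈ 0.6253.

1215/1943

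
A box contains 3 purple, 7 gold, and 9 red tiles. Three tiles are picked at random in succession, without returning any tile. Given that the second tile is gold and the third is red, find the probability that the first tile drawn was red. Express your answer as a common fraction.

8/17

P(first=red and the second tile is gold and the third is red) = (9/19)·(7/18)·(8/17) = 28/323.
P(E) = Σ over first color = 21/646 + 21/323 + 28/323 = 7/38.
By Bayes, P(first=red | E) = 28/323 / 7/38 = 8/17 ≈ 0.4706.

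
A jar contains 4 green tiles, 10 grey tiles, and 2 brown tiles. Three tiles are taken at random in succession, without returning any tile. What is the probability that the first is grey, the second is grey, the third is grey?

3/14

Multiply the conditional probability of each draw in order, without replacement, so each draw removes one from its color and from the total.
P = (10/16) · (9/15) · (8/14) = 3/14 ≈ 0.2143.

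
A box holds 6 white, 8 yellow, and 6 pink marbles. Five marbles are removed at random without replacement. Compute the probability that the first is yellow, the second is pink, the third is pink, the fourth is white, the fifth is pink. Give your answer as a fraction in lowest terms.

Multiply the conditional probability of each draw in order, without replacement, so each draw removes one from its color and from the total.
P = (8/20) · (6/19) · (5/18) · (6/17) · (4/16) = 1/323 ≈ 0.0031.

1/323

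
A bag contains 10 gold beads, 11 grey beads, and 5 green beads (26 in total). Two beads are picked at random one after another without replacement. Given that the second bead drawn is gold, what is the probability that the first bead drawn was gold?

P(first=gold and the second bead drawn is gold) = (10/26)·(9/25) = 9/65.
P(the second bead drawn is gold) = Σ over first color = 9/65 + 11/65 + 1/13 = 5/13.
By Bayes, P(first=gold | the second bead drawn is gold) = 9/65 / 5/13 = 9/25 ≈ 0.3600.

9/25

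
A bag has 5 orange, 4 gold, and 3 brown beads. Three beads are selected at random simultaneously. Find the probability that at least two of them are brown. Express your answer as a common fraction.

7/55

Sum the hypergeometric tail for j = 2,…,3 brown beads.
Favorable = C(3,2)·C(9,1) + C(3,3)·C(9,0) = 28; total = C(12,3) = 220.
P = 28/220 = 7/55 ≈ 0.1273.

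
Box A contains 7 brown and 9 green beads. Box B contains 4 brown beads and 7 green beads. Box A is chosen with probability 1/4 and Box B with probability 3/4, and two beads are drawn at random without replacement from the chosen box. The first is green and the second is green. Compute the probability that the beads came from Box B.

42/53

P(E | Box A) = 3/10; P(E | Box B) = 21/55.
P(E) = 1/4·3/10 + 3/4·21/55 = 159/440.
By Bayes' rule, P(Box B | E) = 63/220 / 159/440 = 42/53 ≈ 0.7925.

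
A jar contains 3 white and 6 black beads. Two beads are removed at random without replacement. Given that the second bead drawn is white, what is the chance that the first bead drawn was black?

P(first=black and the second bead drawn is white) = (6/9)·(3/8) = 1/4.
P(the second bead drawn is white) = Σ over first color = 1/12 + 1/4 = 1/3.
By Bayes, P(first=black | the second bead drawn is white) = 1/4 / 1/3 = 3/4 ≈ 0.7500.

3/4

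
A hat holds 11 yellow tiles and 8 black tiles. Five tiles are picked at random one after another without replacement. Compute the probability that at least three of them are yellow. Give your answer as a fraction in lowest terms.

429/646

Sum the hypergeometric tail for j = 3,…,5 yellow tiles.
Favorable = C(11,3)·C(8,2) + C(11,4)·C(8,1) + C(11,5)·C(8,0) = 7722; total = C(19,5) = 11628.
P = 7722/11628 = 429/646 ≈ 0.6641.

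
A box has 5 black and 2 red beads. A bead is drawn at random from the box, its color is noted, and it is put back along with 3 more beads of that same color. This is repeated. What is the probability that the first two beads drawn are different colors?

Either red then black, or black then red; after the first draw the total is 10.
P = (2/7)·(5/10) + (5/7)·(2/10) = 2/7 ≈ 0.2857.

2/7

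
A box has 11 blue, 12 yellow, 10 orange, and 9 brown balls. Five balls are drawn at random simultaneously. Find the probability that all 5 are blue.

Unordered draws without replacement: count favorable combinations over C(42,5).
Favorable = C(11,5) · C(12,0) · C(10,0) · C(9,0) = 462; total = C(42,5) = 850668.
P = 462/850668 = 11/20254 ≈ 0.0005.

11/20254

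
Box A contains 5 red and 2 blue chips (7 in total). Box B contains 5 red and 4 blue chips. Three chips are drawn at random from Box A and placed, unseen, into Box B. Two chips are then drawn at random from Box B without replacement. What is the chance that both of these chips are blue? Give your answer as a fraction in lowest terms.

Condition on how many of the transferred chips are blue (from Box A: 2 blue of 7; then Box B has 12 total).
  0 blue: C(2,0)C(5,3)/C(7,3) = 2/7; then P = C(4,2)/C(12,2) = 1/11
  1 blue: C(2,1)C(5,2)/C(7,3) = 4/7; then P = C(5,2)/C(12,2) = 5/33
  2 blue: C(2,2)C(5,1)/C(7,3) = 1/7; then P = C(6,2)/C(12,2) = 5/22
P(both blue) = 67/462 ≈ 0.1450.

67/462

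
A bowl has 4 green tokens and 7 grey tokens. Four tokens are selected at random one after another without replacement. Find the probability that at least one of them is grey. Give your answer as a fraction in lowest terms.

329/330

Use the complement: P(at least one grey) = 1 − P(no grey).
P(none) = C(4,4)/C(11,4) = 1/330.
So P = 1 − 1/330 = 329/330 ≈ 0.9970.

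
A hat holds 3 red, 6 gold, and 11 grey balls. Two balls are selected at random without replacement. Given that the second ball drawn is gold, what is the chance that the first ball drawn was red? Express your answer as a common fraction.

P(first=red and the second ball drawn is gold) = (3/20)·(6/19) = 9/190.
P(the second ball drawn is gold) = Σ over first color = 9/190 + 3/38 + 33/190 = 3/10.
By Bayes, P(first=red | the second ball drawn is gold) = 9/190 / 3/10 = 3/19 ≈ 0.1579.

3/19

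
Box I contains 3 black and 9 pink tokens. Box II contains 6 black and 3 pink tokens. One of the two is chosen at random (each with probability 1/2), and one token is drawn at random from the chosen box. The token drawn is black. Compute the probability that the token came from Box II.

8/11

P(black | Box I) = 1/4; P(black | Box II) = 2/3.
P(black) = 1/2·1/4 + 1/2·2/3 = 11/24.
By Bayes' rule, P(Box II | black) = 1/3 / 11/24 = 8/11 ≈ 0.7273.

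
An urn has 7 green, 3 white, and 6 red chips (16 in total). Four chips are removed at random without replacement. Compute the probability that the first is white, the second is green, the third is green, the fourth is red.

9/520

Multiply the conditional probability of each draw in order, without replacement, so each draw removes one from its color and from the total.
P = (3/16) · (7/15) · (6/14) · (6/13) = 9/520 ≈ 0.0173.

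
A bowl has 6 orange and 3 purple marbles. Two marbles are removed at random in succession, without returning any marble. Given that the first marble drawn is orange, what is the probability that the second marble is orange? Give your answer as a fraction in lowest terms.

5/8

After removing 1 orange, the bowl has 5 orange out of 8 remaining.
P(second is orange | given) = 5/8 ≈ 0.6250.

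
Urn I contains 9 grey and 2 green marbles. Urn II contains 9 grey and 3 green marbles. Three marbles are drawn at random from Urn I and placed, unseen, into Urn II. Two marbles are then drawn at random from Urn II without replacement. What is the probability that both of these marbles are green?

Condition on how many of the transferred marbles are green (from Urn I: 2 green of 11; then Urn II has 15 total).
  0 green: C(2,0)C(9,3)/C(11,3) = 28/55; then P = C(3,2)/C(15,2) = 1/35
  1 green: C(2,1)C(9,2)/C(11,3) = 24/55; then P = C(4,2)/C(15,2) = 2/35
  2 green: C(2,2)C(9,1)/C(11,3) = 3/55; then P = C(5,2)/C(15,2) = 2/21
P(both green) = 86/1925 ≈ 0.0447.

86/1925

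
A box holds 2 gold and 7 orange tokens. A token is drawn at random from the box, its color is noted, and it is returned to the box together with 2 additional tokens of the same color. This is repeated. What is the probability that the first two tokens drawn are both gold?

After a gold draw the box holds 4 gold out of 11.
P = (2/9)·(4/11) = 8/99 ≈ 0.0808.

8/99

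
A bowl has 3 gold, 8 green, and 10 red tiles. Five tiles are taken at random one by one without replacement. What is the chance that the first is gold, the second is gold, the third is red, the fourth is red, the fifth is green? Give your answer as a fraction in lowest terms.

Multiply the conditional probability of each draw in order, without replacement, so each draw removes one from its color and from the total.
P = (3/21) · (2/20) · (10/19) · (9/18) · (8/17) = 4/2261 ≈ 0.0018.

4/2261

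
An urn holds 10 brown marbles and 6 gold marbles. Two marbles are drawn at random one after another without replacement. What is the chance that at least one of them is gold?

5/8

Use the complement: P(at least one gold) = 1 − P(no gold).
P(none) = C(10,2)/C(16,2) = 45/120.
So P = 1 − 45/120 = 5/8 ≈ 0.6250.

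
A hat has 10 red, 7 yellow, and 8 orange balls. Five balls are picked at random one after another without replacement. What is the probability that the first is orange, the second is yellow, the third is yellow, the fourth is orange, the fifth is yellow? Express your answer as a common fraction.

Multiply the conditional probability of each draw in order, without replacement, so each draw removes one from its color and from the total.
P = (8/25) · (7/24) · (6/23) · (7/22) · (5/21) = 7/3795 ≈ 0.0018.

7/3795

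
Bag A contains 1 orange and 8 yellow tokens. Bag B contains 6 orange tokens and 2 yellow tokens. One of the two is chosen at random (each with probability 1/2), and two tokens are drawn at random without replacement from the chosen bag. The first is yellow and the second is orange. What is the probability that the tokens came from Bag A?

P(E | Bag A) = 1/9; P(E | Bag B) = 3/14.
P(E) = 1/2·1/9 + 1/2·3/14 = 41/252.
By Bayes' rule, P(Bag A | E) = 1/18 / 41/252 = 14/41 ≈ 0.3415.

14/41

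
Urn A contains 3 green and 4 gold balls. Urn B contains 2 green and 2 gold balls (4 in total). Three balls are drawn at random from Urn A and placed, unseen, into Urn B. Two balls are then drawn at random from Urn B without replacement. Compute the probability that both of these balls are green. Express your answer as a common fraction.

Condition on how many of the transferred balls are green (from Urn A: 3 green of 7; then Urn B has 7 total).
  0 green: C(3,0)C(4,3)/C(7,3) = 4/35; then P = C(2,2)/C(7,2) = 1/21
  1 green: C(3,1)C(4,2)/C(7,3) = 18/35; then P = C(3,2)/C(7,2) = 1/7
  2 green: C(3,2)C(4,1)/C(7,3) = 12/35; then P = C(4,2)/C(7,2) = 2/7
  3 green: C(3,3)C(4,0)/C(7,3) = 1/35; then P = C(5,2)/C(7,2) = 10/21
P(both green) = 4/21 ≈ 0.1905.

4/21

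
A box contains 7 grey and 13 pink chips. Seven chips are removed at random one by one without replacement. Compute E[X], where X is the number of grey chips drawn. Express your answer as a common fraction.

By linearity of expectation, E[X] = Σ P(draw i is grey); by symmetry each draw (even without replacement) has P(grey) = 7/20.
E[X] = 7 · 7/20 = 49/20 ≈ 2.4500.

49/20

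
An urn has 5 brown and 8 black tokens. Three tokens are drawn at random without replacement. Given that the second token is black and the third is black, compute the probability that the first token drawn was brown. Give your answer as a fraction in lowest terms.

5/11

P(first=brown and the second token is black and the third is black) = (5/13)·(8/12)·(7/11) = 70/429.
P(E) = Σ over first color = 70/429 + 28/143 = 14/39.
By Bayes, P(first=brown | E) = 70/429 / 14/39 = 5/11 ≈ 0.4545.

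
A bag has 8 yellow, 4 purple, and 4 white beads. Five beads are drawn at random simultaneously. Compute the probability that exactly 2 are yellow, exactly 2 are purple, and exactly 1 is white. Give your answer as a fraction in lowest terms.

Unordered draws without replacement: count favorable combinations over C(16,5).
Favorable = C(8,2) · C(4,2) · C(4,1) = 672; total = C(16,5) = 4368.
P = 672/4368 = 2/13 ≈ 0.1538.

2/13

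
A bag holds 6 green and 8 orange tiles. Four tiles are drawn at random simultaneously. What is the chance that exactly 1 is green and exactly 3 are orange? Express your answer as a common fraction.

48/143

Unordered draws without replacement: count favorable combinations over C(14,4).
Favorable = C(6,1) · C(8,3) = 336; total = C(14,4) = 1001.
P = 336/1001 = 48/143 ≈ 0.3357.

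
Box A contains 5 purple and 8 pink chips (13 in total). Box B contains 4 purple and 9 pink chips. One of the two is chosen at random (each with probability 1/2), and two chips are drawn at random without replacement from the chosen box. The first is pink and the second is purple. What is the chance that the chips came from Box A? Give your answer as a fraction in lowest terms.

10/19

P(E | Box A) = 10/39; P(E | Box B) = 3/13.
P(E) = 1/2·10/39 + 1/2·3/13 = 19/78.
By Bayes' rule, P(Box A | E) = 5/39 / 19/78 = 10/19 ≈ 0.5263.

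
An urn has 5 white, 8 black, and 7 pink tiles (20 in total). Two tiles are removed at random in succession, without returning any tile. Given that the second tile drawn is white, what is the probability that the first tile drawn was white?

4/19

P(first=white and the second tile drawn is white) = (5/20)·(4/19) = 1/19.
P(the second tile drawn is white) = Σ over first color = 1/19 + 2/19 + 7/76 = 1/4.
By Bayes, P(first=white | the second tile drawn is white) = 1/19 / 1/4 = 4/19 ≈ 0.2105.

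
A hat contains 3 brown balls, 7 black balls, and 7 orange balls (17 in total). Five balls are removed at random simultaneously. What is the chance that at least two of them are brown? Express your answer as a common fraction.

Sum the hypergeometric tail for j = 2,…,3 brown balls.
Favorable = C(3,2)·C(14,3) + C(3,3)·C(14,2) = 1183; total = C(17,5) = 6188.
P = 1183/6188 = 13/68 ≈ 0.1912.

13/68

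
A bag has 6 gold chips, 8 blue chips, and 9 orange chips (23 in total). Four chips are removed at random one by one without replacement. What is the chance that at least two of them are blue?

Sum the hypergeometric tail for j = 2,…,4 blue chips.
Favorable = C(8,2)·C(15,2) + C(8,3)·C(15,1) + C(8,4)·C(15,0) = 3850; total = C(23,4) = 8855.
P = 3850/8855 = 10/23 ≈ 0.4348.

10/23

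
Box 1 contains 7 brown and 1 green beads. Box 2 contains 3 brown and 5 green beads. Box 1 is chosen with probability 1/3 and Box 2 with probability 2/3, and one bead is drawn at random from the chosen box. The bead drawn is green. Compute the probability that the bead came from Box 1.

P(green | Box 1) = 1/8; P(green | Box 2) = 5/8.
P(green) = 1/3·1/8 + 2/3·5/8 = 11/24.
By Bayes' rule, P(Box 1 | green) = 1/24 / 11/24 = 1/11 ≈ 0.0909.

1/11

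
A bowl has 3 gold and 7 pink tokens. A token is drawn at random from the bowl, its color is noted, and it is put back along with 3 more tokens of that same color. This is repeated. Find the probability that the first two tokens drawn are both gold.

9/65

After a gold draw the bowl holds 6 gold out of 13.
P = (3/10)·(6/13) = 9/65 ≈ 0.1385.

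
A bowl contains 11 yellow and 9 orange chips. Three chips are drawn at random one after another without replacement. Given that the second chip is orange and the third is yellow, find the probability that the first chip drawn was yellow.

5/9

P(first=yellow and the second chip is orange and the third is yellow) = (11/20)·(9/19)·(10/18) = 11/76.
P(E) = Σ over first color = 11/76 + 11/95 = 99/380.
By Bayes, P(first=yellow | E) = 11/76 / 99/380 = 5/9 ≈ 0.5556.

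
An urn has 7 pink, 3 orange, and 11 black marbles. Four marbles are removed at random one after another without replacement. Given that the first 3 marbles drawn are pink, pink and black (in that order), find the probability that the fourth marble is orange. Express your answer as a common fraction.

1/6

After removing 2 pink, 1 black, the urn has 3 orange out of 18 remaining.
P(fourth is orange | given) = 3/18 = 1/6 ≈ 0.1667.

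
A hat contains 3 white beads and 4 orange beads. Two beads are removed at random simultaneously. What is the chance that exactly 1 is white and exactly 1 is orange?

Unordered draws without replacement: count favorable combinations over C(7,2).
Favorable = C(3,1) · C(4,1) = 12; total = C(7,2) = 21.
P = 12/21 = 4/7 ≈ 0.5714.

4/7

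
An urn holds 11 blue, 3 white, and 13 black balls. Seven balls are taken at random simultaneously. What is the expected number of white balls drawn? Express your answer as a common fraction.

By linearity of expectation, E[X] = Σ P(draw i is white); by symmetry each draw (even without replacement) has P(white) = 3/27.
E[X] = 7 · 3/27 = 7/9 ≈ 0.7778.

7/9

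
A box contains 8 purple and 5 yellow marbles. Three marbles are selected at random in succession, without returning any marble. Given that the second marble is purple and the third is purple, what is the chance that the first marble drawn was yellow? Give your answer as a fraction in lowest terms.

5/11

P(first=yellow and the second marble is purple and the third is purple) = (5/13)·(8/12)·(7/11) = 70/429.
P(E) = Σ over first color = 28/143 + 70/429 = 14/39.
By Bayes, P(first=yellow | E) = 70/429 / 14/39 = 5/11 ≈ 0.4545.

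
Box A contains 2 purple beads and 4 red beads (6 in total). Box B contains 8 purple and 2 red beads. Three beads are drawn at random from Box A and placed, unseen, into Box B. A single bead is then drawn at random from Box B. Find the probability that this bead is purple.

9/13

Condition on how many of the transferred beads are purple (from Box A: 2 purple of 6; then Box B has 13 total).
  0 purple: C(2,0)C(4,3)/C(6,3) = 1/5; then P = 8/13
  1 purple: C(2,1)C(4,2)/C(6,3) = 3/5; then P = 9/13
  2 purple: C(2,2)C(4,1)/C(6,3) = 1/5; then P = 10/13
P(purple from Box B) = 9/13 ≈ 0.6923.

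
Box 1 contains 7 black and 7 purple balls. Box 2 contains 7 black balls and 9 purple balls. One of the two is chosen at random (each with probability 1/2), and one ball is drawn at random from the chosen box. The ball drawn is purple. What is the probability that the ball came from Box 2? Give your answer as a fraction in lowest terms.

P(purple | Box 1) = 1/2; P(purple | Box 2) = 9/16.
P(purple) = 1/2·1/2 + 1/2·9/16 = 17/32.
By Bayes' rule, P(Box 2 | purple) = 9/32 / 17/32 = 9/17 ≈ 0.5294.

9/17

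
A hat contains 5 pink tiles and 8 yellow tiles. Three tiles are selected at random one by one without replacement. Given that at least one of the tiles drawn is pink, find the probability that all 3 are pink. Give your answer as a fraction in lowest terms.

P(all 3 pink) = C(5,3)/C(13,3) = 5/143; P(at least one pink) = 1 − C(8,3)/C(13,3) = 115/143.
Since 'all 3 pink' ⊆ 'at least one pink', P(all 3 | at least one) = 5/143 / 115/143 = 1/23 ≈ 0.0435.

1/23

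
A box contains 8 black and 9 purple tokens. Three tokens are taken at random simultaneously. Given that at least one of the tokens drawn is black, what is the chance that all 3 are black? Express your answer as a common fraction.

14/149

P(all 3 black) = C(8,3)/C(17,3) = 7/85; P(at least one black) = 1 − C(9,3)/C(17,3) = 149/170.
Since 'all 3 black' ⊆ 'at least one black', P(all 3 | at least one) = 7/85 / 149/170 = 14/149 ≈ 0.0940.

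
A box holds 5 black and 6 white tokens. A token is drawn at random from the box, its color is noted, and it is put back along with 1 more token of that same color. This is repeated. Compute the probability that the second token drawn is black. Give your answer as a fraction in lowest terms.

5/11

Condition on the first draw. If first is black (prob 5/11), second-black has prob (6)/(12); if not (prob 6/11), it has prob 5/(12).
P = (5/11)·(6/12) + (6/11)·(5/12) = 5/11 ≈ 0.4545.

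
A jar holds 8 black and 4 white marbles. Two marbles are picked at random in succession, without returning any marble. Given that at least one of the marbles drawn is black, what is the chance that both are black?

7/15

P(both black) = C(8,2)/C(12,2) = 14/33; P(at least one black) = 1 − C(4,2)/C(12,2) = 10/11.
Since 'both black' ⊆ 'at least one black', P(both | at least one) = 14/33 / 10/11 = 7/15 ≈ 0.4667.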